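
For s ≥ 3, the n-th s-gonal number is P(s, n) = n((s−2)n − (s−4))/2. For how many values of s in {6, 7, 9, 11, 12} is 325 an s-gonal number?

s = 6: P(6, 13) = 325. ✓
s = 7: P(7, 11) = 286 and P(7, 12) = 342; 325 is not s-gonal.
s = 9: P(9, 10) = 325. ✓
s = 11: P(11, 8) = 260 and P(11, 9) = 333; 325 is not s-gonal.
s = 12: P(12, 8) = 288 and P(12, 9) = 369; 325 is not s-gonal.
Hits: s ∈ {6, 9} → 2.

2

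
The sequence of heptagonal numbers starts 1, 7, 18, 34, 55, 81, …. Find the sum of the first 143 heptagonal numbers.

Σ i(5i−3)/2 = (5Σi² − 3Σi) / 2 over i = 1..143.
Σi = 10296 and Σi² = 984984.
(5·984984 − 3·10296) / 2 = 4894032/2 = 2447016.

2447016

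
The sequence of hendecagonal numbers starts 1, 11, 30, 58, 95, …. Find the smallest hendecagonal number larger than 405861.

406651

Solve n(9n−7)/2 > 405861 for integer n.
The largest n with value ≤ 405861 is 300 (since 403950 ≤ 405861 < 406651), so the first above is n = 301, value 406651.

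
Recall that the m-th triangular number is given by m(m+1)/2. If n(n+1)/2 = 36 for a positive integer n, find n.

Set n(n+1)/2 = 36, giving n² + n − 72 = 0.
The discriminant is 1 + 8·36 = 289, and √289 = 17.
So n = (-1 + 17) / 2 = 16/2 = 8.

8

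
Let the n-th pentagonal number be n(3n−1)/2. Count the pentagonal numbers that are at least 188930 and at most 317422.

The n-th pentagonal number is n(3n−1)/2.
Smallest index with value ≥ 188930: n = 356 (giving 189926).
Largest index with value ≤ 317422: n = 460 (giving 317170).
Indices 356 through 460: 105 terms.

105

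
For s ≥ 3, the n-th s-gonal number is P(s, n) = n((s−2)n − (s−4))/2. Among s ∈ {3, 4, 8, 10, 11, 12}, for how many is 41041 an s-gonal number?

2

s = 3: P(3, 286) = 41041. ✓
s = 4: P(4, 202) = 40804 and P(4, 203) = 41209; 41041 is not s-gonal.
s = 8: P(8, 117) = 40833 and P(8, 118) = 41536; 41041 is not s-gonal.
s = 10: P(10, 101) = 40501 and P(10, 102) = 41310; 41041 is not s-gonal.
s = 11: P(11, 95) = 40280 and P(11, 96) = 41136; 41041 is not s-gonal.
s = 12: P(12, 91) = 41041. ✓
Hits: s ∈ {3, 12} → 2.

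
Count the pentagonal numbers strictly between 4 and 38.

4

The n-th pentagonal number is n(3n−1)/2.
Smallest index with value > 4: n = 2 (giving 5).
Largest index with value < 38: n = 5 (giving 35).
Indices 2 through 5: 4 terms.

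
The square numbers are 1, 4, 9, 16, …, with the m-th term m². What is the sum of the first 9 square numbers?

285

Σ_{i=1}^{9} i² = 9·10·19/6 = 285.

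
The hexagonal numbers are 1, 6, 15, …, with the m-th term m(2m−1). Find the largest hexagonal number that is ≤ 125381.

124750

Solve n(2n−1) ≤ 125381 for integer n.
n = 250 gives 124750 ≤ 125381, while n = 251 gives 125751 > 125381; so the answer is 124750.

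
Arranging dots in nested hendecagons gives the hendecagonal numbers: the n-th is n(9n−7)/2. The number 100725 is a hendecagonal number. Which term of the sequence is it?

Set n(9n−7)/2 = 100725, giving 9n² − 7n − 201450 = 0.
So n = (7 + 2693) / 18 = 2700/18 = 150.

150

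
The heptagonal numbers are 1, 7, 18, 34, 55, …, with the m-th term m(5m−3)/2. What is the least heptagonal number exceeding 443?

469

Solve n(5n−3)/2 > 443 for integer n.
The largest n with value ≤ 443 is 13 (since 403 ≤ 443 < 469), so the first above is n = 14, value 469.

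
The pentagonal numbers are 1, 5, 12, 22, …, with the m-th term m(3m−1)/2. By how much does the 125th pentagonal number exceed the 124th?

Consecutive pentagonal numbers differ by 3n − 2: here 3·125 − 2 = 373.

373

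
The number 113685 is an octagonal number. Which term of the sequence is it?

195

Set n(3n−2) = 113685, giving 3n² − 2n − 113685 = 0.
The discriminant is 4 + 12·113685 = 1364224, and √1364224 = 1168.
So n = (2 + 1168) / 6 = 1170/6 = 195.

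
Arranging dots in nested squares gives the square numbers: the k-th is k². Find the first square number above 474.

Solve n² > 474 for integer n.
The largest n with value ≤ 474 is 21 (since 441 ≤ 474 < 484), so the first above is n = 22, value 484.

484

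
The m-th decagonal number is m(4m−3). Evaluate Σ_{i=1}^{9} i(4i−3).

1005

Σ i(4i−3) = 4Σi² − 3Σi over i = 1..9.
Σi = 45 and Σi² = 285.
4·285 − 3·45 = 1005.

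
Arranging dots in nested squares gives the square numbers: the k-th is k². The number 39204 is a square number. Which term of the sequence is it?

We need n² = 39204, so n = √39204 = 198.

198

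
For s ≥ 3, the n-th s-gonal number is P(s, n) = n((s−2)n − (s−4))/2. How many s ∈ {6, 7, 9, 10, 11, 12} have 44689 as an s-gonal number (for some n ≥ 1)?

1

s = 6: P(6, 149) = 44253 and P(6, 150) = 44850; 44689 is not s-gonal.
s = 7: P(7, 134) = 44689. ✓
s = 9: P(9, 113) = 44409 and P(9, 114) = 45201; 44689 is not s-gonal.
s = 10: P(10, 106) = 44626 and P(10, 107) = 45475; 44689 is not s-gonal.
s = 11: P(11, 100) = 44650 and P(11, 101) = 45551; 44689 is not s-gonal.
s = 12: P(12, 94) = 43804 and P(12, 95) = 44745; 44689 is not s-gonal.
Hits: s ∈ {7} → 1.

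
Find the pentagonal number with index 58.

The 58th pentagonal number is n(3n−1)/2 with n = 58.
58·(3·58 − 1)/2 = 58·173/2 = 5017.

5017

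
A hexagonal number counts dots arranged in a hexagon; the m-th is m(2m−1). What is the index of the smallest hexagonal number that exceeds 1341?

27

Solve n(2n−1) > 1341 for integer n.
The largest n with value ≤ 1341 is 26 (since 1326 ≤ 1341 < 1431), so the first above is n = 27, value 1431.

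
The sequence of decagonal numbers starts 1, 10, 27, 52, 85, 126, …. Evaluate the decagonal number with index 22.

The 22nd decagonal number is n(4n−3) with n = 22.
22·(4·22 − 3) = 22·85 = 1870.

1870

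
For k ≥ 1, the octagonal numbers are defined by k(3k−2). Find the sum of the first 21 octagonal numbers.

9471

Σ i(3i−2) = 3Σi² − 2Σi over i = 1..21.
Σi = 231 and Σi² = 3311.
3·3311 − 2·231 = 9471.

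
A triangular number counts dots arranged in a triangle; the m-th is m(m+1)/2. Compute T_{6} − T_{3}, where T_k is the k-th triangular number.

15

6·7/2 = 21 and 3·4/2 = 6.
Difference: 21 − 6 = 15.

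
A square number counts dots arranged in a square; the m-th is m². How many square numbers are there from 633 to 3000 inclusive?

29

The n-th square number is n².
Smallest index with value ≥ 633: n = 26 (giving 676).
Largest index with value ≤ 3000: n = 54 (giving 2916).
Indices 26 through 54: 29 terms.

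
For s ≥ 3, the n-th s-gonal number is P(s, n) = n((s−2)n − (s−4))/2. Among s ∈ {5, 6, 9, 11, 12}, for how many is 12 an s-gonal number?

s = 5: P(5, 3) = 12. ✓
s = 6: P(6, 2) = 6 and P(6, 3) = 15; 12 is not s-gonal.
s = 9: P(9, 2) = 9 and P(9, 3) = 24; 12 is not s-gonal.
s = 11: P(11, 2) = 11 and P(11, 3) = 30; 12 is not s-gonal.
s = 12: P(12, 2) = 12. ✓
Hits: s ∈ {5, 12} → 2.

2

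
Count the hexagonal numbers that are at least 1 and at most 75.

6

The n-th hexagonal number is n(2n−1).
Smallest index with value ≥ 1: n = 1 (giving 1).
Largest index with value ≤ 75: n = 6 (giving 66).
Indices 1 through 6: 6 terms.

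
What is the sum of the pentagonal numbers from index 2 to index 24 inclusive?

7199

Σ i(3i−1)/2 = (3Σi² − Σi) / 2 over i = 2..24.
Σi = 300 − 1 = 299 and Σi² = 4900 − 1 = 4899.
(3·4899 − 1·299) / 2 = 14398/2 = 7199.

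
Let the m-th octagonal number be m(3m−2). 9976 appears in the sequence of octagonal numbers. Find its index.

Set n(3n−2) = 9976, giving 3n² − 2n − 9976 = 0.
The discriminant is 4 + 12·9976 = 119716, and √119716 = 346.
So n = (2 + 346) / 6 = 348/6 = 58.

58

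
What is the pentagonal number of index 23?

782

23·(3·23 − 1)/2 = 23·68/2 = 23·34 = 782.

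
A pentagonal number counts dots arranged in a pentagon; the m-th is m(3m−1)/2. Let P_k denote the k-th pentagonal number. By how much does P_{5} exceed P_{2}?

5·(3·5 − 1)/2 = 35 and 2·(3·2 − 1)/2 = 5.
Difference: 35 − 5 = 30.

30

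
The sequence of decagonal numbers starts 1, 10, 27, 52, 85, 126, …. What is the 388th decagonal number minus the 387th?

Consecutive decagonal numbers differ by 8n − 7: here 8·388 − 7 = 3097.

3097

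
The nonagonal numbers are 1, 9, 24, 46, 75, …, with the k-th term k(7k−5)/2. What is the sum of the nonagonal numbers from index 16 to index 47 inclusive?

118160

Σ i(7i−5)/2 = (7Σi² − 5Σi) / 2 over i = 16..47.
Σi = 1128 − 120 = 1008 and Σi² = 35720 − 1240 = 34480.
(7·34480 − 5·1008) / 2 = 236320/2 = 118160.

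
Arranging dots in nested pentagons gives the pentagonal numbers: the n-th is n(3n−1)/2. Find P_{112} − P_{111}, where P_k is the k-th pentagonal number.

Consecutive pentagonal numbers differ by 3n − 2: here 3·112 − 2 = 334.

334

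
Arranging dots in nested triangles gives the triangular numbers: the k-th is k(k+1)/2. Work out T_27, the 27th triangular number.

378

The 27th triangular number is n(n+1)/2 with n = 27.
27·28/2 = 756/2 = 378.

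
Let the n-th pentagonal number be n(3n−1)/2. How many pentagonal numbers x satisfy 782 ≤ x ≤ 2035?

The n-th pentagonal number is n(3n−1)/2.
Smallest index with value ≥ 782: n = 23 (giving 782).
Largest index with value ≤ 2035: n = 37 (giving 2035).
Indices 23 through 37: 15 terms.

15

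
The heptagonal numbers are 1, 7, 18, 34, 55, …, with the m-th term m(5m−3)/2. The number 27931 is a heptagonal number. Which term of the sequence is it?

Set n(5n−3)/2 = 27931, giving 5n² − 3n − 55862 = 0.
So n = (3 + 1057) / 10 = 1060/10 = 106.

106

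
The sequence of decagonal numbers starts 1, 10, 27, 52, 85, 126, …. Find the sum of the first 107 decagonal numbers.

Σ i(4i−3) = 4Σi² − 3Σi over i = 1..107.
Σi = 5778 and Σi² = 414090.
4·414090 − 3·5778 = 1639026.

1639026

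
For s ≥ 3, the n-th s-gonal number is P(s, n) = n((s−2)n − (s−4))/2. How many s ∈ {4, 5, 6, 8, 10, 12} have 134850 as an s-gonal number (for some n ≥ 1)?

1

s = 4: P(4, 367) = 134689 and P(4, 368) = 135424; 134850 is not s-gonal.
s = 5: P(5, 300) = 134850. ✓
s = 6: P(6, 259) = 133903 and P(6, 260) = 134940; 134850 is not s-gonal.
s = 8: P(8, 212) = 134408 and P(8, 213) = 135681; 134850 is not s-gonal.
s = 10: P(10, 183) = 133407 and P(10, 184) = 134872; 134850 is not s-gonal.
s = 12: P(12, 164) = 133824 and P(12, 165) = 135465; 134850 is not s-gonal.
Hits: s ∈ {5} → 1.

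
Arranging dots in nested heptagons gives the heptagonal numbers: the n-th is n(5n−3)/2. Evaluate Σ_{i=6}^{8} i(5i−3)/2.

341

Σ i(5i−3)/2 = (5Σi² − 3Σi) / 2 over i = 6..8.
Σi = 36 − 15 = 21 and Σi² = 204 − 55 = 149.
(5·149 − 3·21) / 2 = 682/2 = 341.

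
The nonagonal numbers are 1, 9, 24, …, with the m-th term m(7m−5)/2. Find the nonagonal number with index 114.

45201

114·(7·114 − 5)/2 = 114·793/2 = 45201.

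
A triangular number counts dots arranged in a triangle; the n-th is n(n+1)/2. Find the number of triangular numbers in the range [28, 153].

The n-th triangular number is n(n+1)/2.
Smallest index with value ≥ 28: n = 7 (giving 28).
Largest index with value ≤ 153: n = 17 (giving 153).
Indices 7 through 17: 11 terms.

11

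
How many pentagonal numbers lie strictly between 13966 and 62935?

The n-th pentagonal number is n(3n−1)/2.
Smallest index with value > 13966: n = 97 (giving 14065).
Largest index with value < 62935: n = 204 (giving 62322).
Indices 97 through 204: 108 terms.

108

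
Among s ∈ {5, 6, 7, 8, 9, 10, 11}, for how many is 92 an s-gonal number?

s = 5: P(5, 8) = 92. ✓
s = 6: P(6, 7) = 91 and P(6, 8) = 120; 92 is not s-gonal.
s = 7: P(7, 6) = 81 and P(7, 7) = 112; 92 is not s-gonal.
s = 8: P(8, 5) = 65 and P(8, 6) = 96; 92 is not s-gonal.
s = 9: P(9, 5) = 75 and P(9, 6) = 111; 92 is not s-gonal.
s = 10: P(10, 5) = 85 and P(10, 6) = 126; 92 is not s-gonal.
s = 11: P(11, 4) = 58 and P(11, 5) = 95; 92 is not s-gonal.
Hits: s ∈ {5} → 1.

1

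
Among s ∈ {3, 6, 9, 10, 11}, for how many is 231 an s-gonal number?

2

s = 3: P(3, 21) = 231. ✓
s = 6: P(6, 11) = 231. ✓
s = 9: P(9, 8) = 204 and P(9, 9) = 261; 231 is not s-gonal.
s = 10: P(10, 7) = 175 and P(10, 8) = 232; 231 is not s-gonal.
s = 11: P(11, 7) = 196 and P(11, 8) = 260; 231 is not s-gonal.
Hits: s ∈ {3, 6} → 2.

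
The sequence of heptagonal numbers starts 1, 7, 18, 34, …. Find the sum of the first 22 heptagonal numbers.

9108

Σ i(5i−3)/2 = (5Σi² − 3Σi) / 2 over i = 1..22.
Σi = 253 and Σi² = 3795.
(5·3795 − 3·253) / 2 = 18216/2 = 9108.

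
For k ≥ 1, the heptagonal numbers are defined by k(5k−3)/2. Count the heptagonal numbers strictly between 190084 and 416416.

The n-th heptagonal number is n(5n−3)/2.
Smallest index with value > 190084: n = 277 (giving 191407).
Largest index with value < 416416: n = 408 (giving 415548).
Indices 277 through 408: 132 terms.

132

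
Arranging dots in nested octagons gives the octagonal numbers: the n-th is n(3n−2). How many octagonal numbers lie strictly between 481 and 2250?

The n-th octagonal number is n(3n−2).
Smallest index with value > 481: n = 14 (giving 560).
Largest index with value < 2250: n = 27 (giving 2133).
Indices 14 through 27: 14 terms.

14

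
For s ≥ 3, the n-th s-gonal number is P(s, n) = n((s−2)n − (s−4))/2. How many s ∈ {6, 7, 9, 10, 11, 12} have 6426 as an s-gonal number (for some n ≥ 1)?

1

s = 6: P(6, 56) = 6216 and P(6, 57) = 6441; 6426 is not s-gonal.
s = 7: P(7, 51) = 6426. ✓
s = 9: P(9, 43) = 6364 and P(9, 44) = 6666; 6426 is not s-gonal.
s = 10: P(10, 40) = 6280 and P(10, 41) = 6601; 6426 is not s-gonal.
s = 11: P(11, 38) = 6365 and P(11, 39) = 6708; 6426 is not s-gonal.
s = 12: P(12, 36) = 6336 and P(12, 37) = 6697; 6426 is not s-gonal.
Hits: s ∈ {7} → 1.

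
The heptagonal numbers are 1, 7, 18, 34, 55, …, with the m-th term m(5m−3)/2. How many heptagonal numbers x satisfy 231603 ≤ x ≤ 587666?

181

The n-th heptagonal number is n(5n−3)/2.
Smallest index with value ≥ 231603: n = 305 (giving 232105).
Largest index with value ≤ 587666: n = 485 (giving 587335).
Indices 305 through 485: 181 terms.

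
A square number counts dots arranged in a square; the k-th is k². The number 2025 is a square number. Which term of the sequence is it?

45

We need n² = 2025, so n = √2025 = 45.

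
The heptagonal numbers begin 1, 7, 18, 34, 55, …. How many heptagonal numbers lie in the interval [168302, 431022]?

The n-th heptagonal number is n(5n−3)/2.
Smallest index with value ≥ 168302: n = 260 (giving 168610).
Largest index with value ≤ 431022: n = 415 (giving 429940).
Indices 260 through 415: 156 terms.

156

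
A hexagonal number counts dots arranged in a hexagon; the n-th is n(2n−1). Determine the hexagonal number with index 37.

2701

The 37th hexagonal number is n(2n−1) with n = 37.
37·(2·37 − 1) = 37·73 = 2701.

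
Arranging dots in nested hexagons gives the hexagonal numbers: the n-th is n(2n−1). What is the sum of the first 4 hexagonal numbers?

Σ i(2i−1) = 2Σi² − Σi over i = 1..4.
Σi = 10 and Σi² = 30.
2·30 − 1·10 = 50.

50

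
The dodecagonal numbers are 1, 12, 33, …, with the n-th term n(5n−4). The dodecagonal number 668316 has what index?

Set n(5n−4) = 668316, giving 5n² − 4n − 668316 = 0.
The discriminant is 16 + 20·668316 = 13366336, and √13366336 = 3656.
So n = (4 + 3656) / 10 = 3660/10 = 366.
Check: 366·(5·366 − 4) = 668316. ✓

366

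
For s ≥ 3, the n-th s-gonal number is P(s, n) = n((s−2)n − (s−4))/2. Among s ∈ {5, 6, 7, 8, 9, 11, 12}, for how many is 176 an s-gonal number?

s = 5: P(5, 11) = 176. ✓
s = 6: P(6, 9) = 153 and P(6, 10) = 190; 176 is not s-gonal.
s = 7: P(7, 8) = 148 and P(7, 9) = 189; 176 is not s-gonal.
s = 8: P(8, 8) = 176. ✓
s = 9: P(9, 7) = 154 and P(9, 8) = 204; 176 is not s-gonal.
s = 11: P(11, 6) = 141 and P(11, 7) = 196; 176 is not s-gonal.
s = 12: P(12, 6) = 156 and P(12, 7) = 217; 176 is not s-gonal.
Hits: s ∈ {5, 8} → 2.

2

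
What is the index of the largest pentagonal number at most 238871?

399

Solve n(3n−1)/2 ≤ 238871 for integer n.
n = 399 gives 238602 ≤ 238871, while n = 400 gives 239800 > 238871; so the answer is index 399.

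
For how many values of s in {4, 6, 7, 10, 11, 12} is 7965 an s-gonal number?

s = 4: P(4, 89) = 7921 and P(4, 90) = 8100; 7965 is not s-gonal.
s = 6: P(6, 63) = 7875 and P(6, 64) = 8128; 7965 is not s-gonal.
s = 7: P(7, 56) = 7756 and P(7, 57) = 8037; 7965 is not s-gonal.
s = 10: P(10, 45) = 7965. ✓
s = 11: P(11, 42) = 7791 and P(11, 43) = 8170; 7965 is not s-gonal.
s = 12: P(12, 40) = 7840 and P(12, 41) = 8241; 7965 is not s-gonal.
Hits: s ∈ {10} → 1.

1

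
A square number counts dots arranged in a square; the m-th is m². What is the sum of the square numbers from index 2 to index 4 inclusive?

Σ_{i=2}^{4} i² = 30 − 1 = 29.

29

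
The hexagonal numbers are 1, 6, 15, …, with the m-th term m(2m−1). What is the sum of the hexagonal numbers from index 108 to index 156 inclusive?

Σ i(2i−1) = 2Σi² − Σi over i = 108..156.
Σi = 12246 − 5778 = 6468 and Σi² = 1277666 − 414090 = 863576.
2·863576 − 1·6468 = 1720684.

1720684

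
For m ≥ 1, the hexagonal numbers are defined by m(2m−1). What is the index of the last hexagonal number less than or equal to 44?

4

Solve n(2n−1) ≤ 44 for integer n.
n = 4 gives 28 ≤ 44, while n = 5 gives 45 > 44; so the answer is index 4.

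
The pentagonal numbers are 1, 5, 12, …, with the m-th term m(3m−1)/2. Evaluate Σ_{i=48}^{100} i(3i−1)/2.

Σ i(3i−1)/2 = (3Σi² − Σi) / 2 over i = 48..100.
Σi = 5050 − 1128 = 3922 and Σi² = 338350 − 35720 = 302630.
(3·302630 − 1·3922) / 2 = 903968/2 = 451984.

451984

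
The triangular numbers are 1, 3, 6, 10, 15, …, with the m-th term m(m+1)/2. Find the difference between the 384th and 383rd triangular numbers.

384

Consecutive triangular numbers differ by n: T_{384} − T_{383} = 384.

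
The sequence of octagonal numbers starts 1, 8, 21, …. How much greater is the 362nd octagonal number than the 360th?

362·(3·362 − 2) = 392408 and 360·(3·360 − 2) = 388080.
Difference: 392408 − 388080 = 4328.

4328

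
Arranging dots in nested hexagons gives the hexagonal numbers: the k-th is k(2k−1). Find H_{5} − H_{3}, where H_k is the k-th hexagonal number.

5·(2·5 − 1) = 45 and 3·(2·3 − 1) = 15.
Difference: 45 − 15 = 30.

30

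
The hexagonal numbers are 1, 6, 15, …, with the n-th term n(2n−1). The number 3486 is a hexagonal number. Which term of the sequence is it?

42

Set n(2n−1) = 3486, giving 2n² − n − 3486 = 0.
The discriminant is 1 + 8·3486 = 27889, and √27889 = 167.
So n = (1 + 167) / 4 = 168/4 = 42.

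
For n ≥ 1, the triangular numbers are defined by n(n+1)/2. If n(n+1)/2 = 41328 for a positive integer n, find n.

287

Set n(n+1)/2 = 41328, giving n² + n − 82656 = 0.
So n = (-1 + 575) / 2 = 574/2 = 287.
Check: 287·288/2 = 41328. ✓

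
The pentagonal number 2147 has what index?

Set n(3n−1)/2 = 2147, giving 3n² − n − 4294 = 0.
The discriminant is 1 + 24·2147 = 51529, and √51529 = 227.
So n = (1 + 227) / 6 = 228/6 = 38.

38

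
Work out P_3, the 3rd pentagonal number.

12

3·(3·3 − 1)/2 = 3·8/2 = 3·4 = 12.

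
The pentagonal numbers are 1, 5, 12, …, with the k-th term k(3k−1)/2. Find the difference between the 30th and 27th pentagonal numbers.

30·(3·30 − 1)/2 = 1335 and 27·(3·27 − 1)/2 = 1080.
Difference: 1335 − 1080 = 255.

255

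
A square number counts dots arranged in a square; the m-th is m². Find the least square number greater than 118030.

118336

Solve n² > 118030 for integer n.
The largest n with value ≤ 118030 is 343 (since 117649 ≤ 118030 < 118336), so the first above is n = 344, value 118336.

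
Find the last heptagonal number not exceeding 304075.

Solve n(5n−3)/2 ≤ 304075 for integer n.
n = 349 gives 303979 ≤ 304075, while n = 350 gives 305725 > 304075; so the answer is 303979.

303979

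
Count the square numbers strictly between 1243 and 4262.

30

The n-th square number is n².
Smallest index with value > 1243: n = 36 (giving 1296).
Largest index with value < 4262: n = 65 (giving 4225).
Indices 36 through 65: 30 terms.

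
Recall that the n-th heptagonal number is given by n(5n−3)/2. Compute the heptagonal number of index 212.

The 212th heptagonal number is n(5n−3)/2 with n = 212.
212·(5·212 − 3)/2 = 212·1057/2 = 112042.

112042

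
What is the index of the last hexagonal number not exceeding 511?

Solve n(2n−1) ≤ 511 for integer n.
n = 16 gives 496 ≤ 511, while n = 17 gives 561 > 511; so the answer is index 16.

16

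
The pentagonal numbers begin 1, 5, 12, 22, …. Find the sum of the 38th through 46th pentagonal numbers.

23715

Σ i(3i−1)/2 = (3Σi² − Σi) / 2 over i = 38..46.
Σi = 1081 − 703 = 378 and Σi² = 33511 − 17575 = 15936.
(3·15936 − 1·378) / 2 = 47430/2 = 23715.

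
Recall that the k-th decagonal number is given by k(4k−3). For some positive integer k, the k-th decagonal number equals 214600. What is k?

232

Set n(4n−3) = 214600, giving 4n² − 3n − 214600 = 0.
The discriminant is 9 + 16·214600 = 3433609, and √3433609 = 1853.
So n = (3 + 1853) / 8 = 1856/8 = 232.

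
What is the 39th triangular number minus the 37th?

77

39·40/2 = 780 and 37·38/2 = 703.
Difference: 780 − 703 = 77.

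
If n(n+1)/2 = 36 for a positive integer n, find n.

Set n(n+1)/2 = 36, giving n² + n − 72 = 0.
The discriminant is 1 + 8·36 = 289, and √289 = 17.
So n = (-1 + 17) / 2 = 16/2 = 8.
Check: 8·9/2 = 36. ✓

8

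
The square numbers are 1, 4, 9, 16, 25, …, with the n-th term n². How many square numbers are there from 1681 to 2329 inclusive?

8

The n-th square number is n².
Smallest index with value ≥ 1681: n = 41 (giving 1681).
Largest index with value ≤ 2329: n = 48 (giving 2304).
Indices 41 through 48: 8 terms.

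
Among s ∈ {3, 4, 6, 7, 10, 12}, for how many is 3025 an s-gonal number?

2

s = 3: P(3, 77) = 3003 and P(3, 78) = 3081; 3025 is not s-gonal.
s = 4: P(4, 55) = 3025. ✓
s = 6: P(6, 39) = 3003 and P(6, 40) = 3160; 3025 is not s-gonal.
s = 7: P(7, 35) = 3010 and P(7, 36) = 3186; 3025 is not s-gonal.
s = 10: P(10, 27) = 2835 and P(10, 28) = 3052; 3025 is not s-gonal.
s = 12: P(12, 25) = 3025. ✓
Hits: s ∈ {4, 12} → 2.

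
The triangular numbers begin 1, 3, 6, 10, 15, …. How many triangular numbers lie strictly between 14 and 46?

5

The n-th triangular number is n(n+1)/2.
Smallest index with value > 14: n = 5 (giving 15).
Largest index with value < 46: n = 9 (giving 45).
Indices 5 through 9: 5 terms.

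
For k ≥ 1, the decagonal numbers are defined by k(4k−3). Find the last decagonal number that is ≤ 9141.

Solve n(4n−3) ≤ 9141 for integer n.
n = 48 gives 9072 ≤ 9141, while n = 49 gives 9457 > 9141; so the answer is 9072.

9072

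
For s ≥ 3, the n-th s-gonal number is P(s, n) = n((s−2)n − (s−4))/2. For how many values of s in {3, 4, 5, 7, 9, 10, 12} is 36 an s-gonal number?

s = 3: P(3, 8) = 36. ✓
s = 4: P(4, 6) = 36. ✓
s = 5: P(5, 5) = 35 and P(5, 6) = 51; 36 is not s-gonal.
s = 7: P(7, 4) = 34 and P(7, 5) = 55; 36 is not s-gonal.
s = 9: P(9, 3) = 24 and P(9, 4) = 46; 36 is not s-gonal.
s = 10: P(10, 3) = 27 and P(10, 4) = 52; 36 is not s-gonal.
s = 12: P(12, 3) = 33 and P(12, 4) = 64; 36 is not s-gonal.
Hits: s ∈ {3, 4} → 2.

2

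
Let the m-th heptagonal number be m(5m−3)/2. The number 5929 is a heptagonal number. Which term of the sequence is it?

49

Set n(5n−3)/2 = 5929, giving 5n² − 3n − 11858 = 0.
So n = (3 + 487) / 10 = 490/10 = 49.
Check: 49·(5·49 − 3)/2 = 5929. ✓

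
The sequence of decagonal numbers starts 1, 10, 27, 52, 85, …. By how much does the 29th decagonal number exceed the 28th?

Consecutive decagonal numbers differ by 8n − 7: here 8·29 − 7 = 225.

225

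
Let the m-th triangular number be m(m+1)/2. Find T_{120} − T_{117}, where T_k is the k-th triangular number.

357

120·121/2 = 7260 and 117·118/2 = 6903.
Difference: 7260 − 6903 = 357.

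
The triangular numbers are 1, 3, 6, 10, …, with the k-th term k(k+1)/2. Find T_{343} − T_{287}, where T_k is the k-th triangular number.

343·344/2 = 58996 and 287·288/2 = 41328.
Difference: 58996 − 41328 = 17668.

17668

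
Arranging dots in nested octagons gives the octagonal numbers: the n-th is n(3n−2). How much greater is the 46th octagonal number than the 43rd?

795

46·(3·46 − 2) = 6256 and 43·(3·43 − 2) = 5461.
Difference: 6256 − 5461 = 795.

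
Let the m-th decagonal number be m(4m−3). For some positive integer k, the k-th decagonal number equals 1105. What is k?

17

Set n(4n−3) = 1105, giving 4n² − 3n − 1105 = 0.
The discriminant is 9 + 16·1105 = 17689, and √17689 = 133.
So n = (3 + 133) / 8 = 136/8 = 17.
Check: 17·(4·17 − 3) = 1105. ✓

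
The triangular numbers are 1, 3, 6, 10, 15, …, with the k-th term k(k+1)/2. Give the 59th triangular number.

1770

The 59th triangular number is n(n+1)/2 with n = 59.
59·60/2 = 3540/2 = 1770.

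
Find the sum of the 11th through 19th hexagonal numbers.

4035

Σ i(2i−1) = 2Σi² − Σi over i = 11..19.
Σi = 190 − 55 = 135 and Σi² = 2470 − 385 = 2085.
2·2085 − 1·135 = 4035.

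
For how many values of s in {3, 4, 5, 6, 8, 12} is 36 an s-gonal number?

s = 3: P(3, 8) = 36. ✓
s = 4: P(4, 6) = 36. ✓
s = 5: P(5, 5) = 35 and P(5, 6) = 51; 36 is not s-gonal.
s = 6: P(6, 4) = 28 and P(6, 5) = 45; 36 is not s-gonal.
s = 8: P(8, 3) = 21 and P(8, 4) = 40; 36 is not s-gonal.
s = 12: P(12, 3) = 33 and P(12, 4) = 64; 36 is not s-gonal.
Hits: s ∈ {3, 4} → 2.

2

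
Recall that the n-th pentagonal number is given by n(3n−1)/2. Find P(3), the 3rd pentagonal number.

12

The 3rd pentagonal number is n(3n−1)/2 with n = 3.
3·(3·3 − 1)/2 = 3·8/2 = 3·4 = 12.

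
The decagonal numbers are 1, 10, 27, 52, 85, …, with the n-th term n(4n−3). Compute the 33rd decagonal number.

The 33rd decagonal number is n(4n−3) with n = 33.
33·(4·33 − 3) = 33·129 = 4257.

4257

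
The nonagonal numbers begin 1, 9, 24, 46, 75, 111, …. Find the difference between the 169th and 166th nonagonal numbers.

169·(7·169 − 5)/2 = 99541 and 166·(7·166 − 5)/2 = 96031.
Difference: 99541 − 96031 = 3510.

3510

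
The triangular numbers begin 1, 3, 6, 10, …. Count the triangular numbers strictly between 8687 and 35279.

134

The n-th triangular number is n(n+1)/2.
Smallest index with value > 8687: n = 132 (giving 8778).
Largest index with value < 35279: n = 265 (giving 35245).
Indices 132 through 265: 134 terms.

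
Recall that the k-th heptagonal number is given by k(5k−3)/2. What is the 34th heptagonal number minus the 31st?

483

34·(5·34 − 3)/2 = 2839 and 31·(5·31 − 3)/2 = 2356.
Difference: 2839 − 2356 = 483.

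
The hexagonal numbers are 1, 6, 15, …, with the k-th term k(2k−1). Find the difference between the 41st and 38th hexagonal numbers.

41·(2·41 − 1) = 3321 and 38·(2·38 − 1) = 2850.
Difference: 3321 − 2850 = 471.

471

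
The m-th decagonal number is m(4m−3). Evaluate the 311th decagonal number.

The 311th decagonal number is n(4n−3) with n = 311.
311·(4·311 − 3) = 311·1241 = 385951.

385951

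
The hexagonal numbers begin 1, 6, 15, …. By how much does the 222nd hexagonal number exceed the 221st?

Consecutive hexagonal numbers differ by 4n − 3: here 4·222 − 3 = 885.

885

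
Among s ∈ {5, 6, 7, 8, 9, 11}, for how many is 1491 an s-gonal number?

s = 5: P(5, 31) = 1426 and P(5, 32) = 1520; 1491 is not s-gonal.
s = 6: P(6, 27) = 1431 and P(6, 28) = 1540; 1491 is not s-gonal.
s = 7: P(7, 24) = 1404 and P(7, 25) = 1525; 1491 is not s-gonal.
s = 8: P(8, 22) = 1408 and P(8, 23) = 1541; 1491 is not s-gonal.
s = 9: P(9, 21) = 1491. ✓
s = 11: P(11, 18) = 1395 and P(11, 19) = 1558; 1491 is not s-gonal.
Hits: s ∈ {9} → 1.

1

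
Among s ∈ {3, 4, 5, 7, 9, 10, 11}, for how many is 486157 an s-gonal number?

s = 3: P(3, 985) = 485605 and P(3, 986) = 486591; 486157 is not s-gonal.
s = 4: P(4, 697) = 485809 and P(4, 698) = 487204; 486157 is not s-gonal.
s = 5: P(5, 569) = 485357 and P(5, 570) = 487065; 486157 is not s-gonal.
s = 7: P(7, 441) = 485541 and P(7, 442) = 487747; 486157 is not s-gonal.
s = 9: P(9, 373) = 486019 and P(9, 374) = 488631; 486157 is not s-gonal.
s = 10: P(10, 349) = 486157. ✓
s = 11: P(11, 329) = 485933 and P(11, 330) = 488895; 486157 is not s-gonal.
Hits: s ∈ {10} → 1.

1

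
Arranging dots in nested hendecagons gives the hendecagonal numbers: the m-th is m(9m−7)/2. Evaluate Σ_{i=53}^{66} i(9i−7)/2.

221144

Σ i(9i−7)/2 = (9Σi² − 7Σi) / 2 over i = 53..66.
Σi = 2211 − 1378 = 833 and Σi² = 98021 − 48230 = 49791.
(9·49791 − 7·833) / 2 = 442288/2 = 221144.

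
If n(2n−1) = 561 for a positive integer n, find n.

Set n(2n−1) = 561, giving 2n² − n − 561 = 0.
The discriminant is 1 + 8·561 = 4489, and √4489 = 67.
So n = (1 + 67) / 4 = 68/4 = 17.

17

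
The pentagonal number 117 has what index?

9

Set n(3n−1)/2 = 117, giving 3n² − n − 234 = 0.
The discriminant is 1 + 24·117 = 2809, and √2809 = 53.
So n = (1 + 53) / 6 = 54/6 = 9.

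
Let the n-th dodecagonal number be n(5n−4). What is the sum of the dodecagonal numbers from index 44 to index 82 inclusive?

788827

Σ i(5i−4) = 5Σi² − 4Σi over i = 44..82.
Σi = 3403 − 946 = 2457 and Σi² = 187165 − 27434 = 159731.
5·159731 − 4·2457 = 788827.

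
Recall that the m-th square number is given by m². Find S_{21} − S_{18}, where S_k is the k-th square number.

117

21² = 441 and 18² = 324.
Difference: 441 − 324 = 117.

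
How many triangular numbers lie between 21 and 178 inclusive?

The n-th triangular number is n(n+1)/2.
Smallest index with value ≥ 21: n = 6 (giving 21).
Largest index with value ≤ 178: n = 18 (giving 171).
Indices 6 through 18: 13 terms.

13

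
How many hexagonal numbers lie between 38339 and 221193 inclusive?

194

The n-th hexagonal number is n(2n−1).
Smallest index with value ≥ 38339: n = 139 (giving 38503).
Largest index with value ≤ 221193: n = 332 (giving 220116).
Indices 139 through 332: 194 terms.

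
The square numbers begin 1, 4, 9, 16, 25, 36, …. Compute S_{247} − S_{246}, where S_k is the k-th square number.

493

n² − (n−1)² = 2n − 1, so 247² − 246² = 2·247 − 1 = 493.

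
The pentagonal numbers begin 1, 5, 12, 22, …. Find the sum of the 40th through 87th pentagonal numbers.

302616

Σ i(3i−1)/2 = (3Σi² − Σi) / 2 over i = 40..87.
Σi = 3828 − 780 = 3048 and Σi² = 223300 − 20540 = 202760.
(3·202760 − 1·3048) / 2 = 605232/2 = 302616.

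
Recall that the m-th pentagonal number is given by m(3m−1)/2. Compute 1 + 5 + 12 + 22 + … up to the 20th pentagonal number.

Σ i(3i−1)/2 = (3Σi² − Σi) / 2 over i = 1..20.
Σi = 210 and Σi² = 2870.
(3·2870 − 1·210) / 2 = 8400/2 = 4200.

4200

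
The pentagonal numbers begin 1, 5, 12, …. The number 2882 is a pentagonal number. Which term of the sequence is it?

Set n(3n−1)/2 = 2882, giving 3n² − n − 5764 = 0.
So n = (1 + 263) / 6 = 264/6 = 44.

44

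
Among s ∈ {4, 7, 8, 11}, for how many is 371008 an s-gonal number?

1

s = 4: P(4, 609) = 370881 and P(4, 610) = 372100; 371008 is not s-gonal.
s = 7: P(7, 385) = 369985 and P(7, 386) = 371911; 371008 is not s-gonal.
s = 8: P(8, 352) = 371008. ✓
s = 11: P(11, 287) = 369656 and P(11, 288) = 372240; 371008 is not s-gonal.
Hits: s ∈ {8} → 1.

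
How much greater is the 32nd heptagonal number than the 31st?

Consecutive heptagonal numbers differ by 5n − 4: here 5·32 − 4 = 156.

156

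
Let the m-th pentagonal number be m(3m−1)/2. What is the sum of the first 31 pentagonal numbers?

15376

Σ i(3i−1)/2 = (3Σi² − Σi) / 2 over i = 1..31.
Σi = 496 and Σi² = 10416.
(3·10416 − 1·496) / 2 = 30752/2 = 15376.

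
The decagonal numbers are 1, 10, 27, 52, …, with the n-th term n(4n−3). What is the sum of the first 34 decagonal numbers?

Σ i(4i−3) = 4Σi² − 3Σi over i = 1..34.
Σi = 595 and Σi² = 13685.
4·13685 − 3·595 = 52955.

52955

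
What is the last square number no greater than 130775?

Solve n² ≤ 130775 for integer n.
n = 361 gives 130321 ≤ 130775, while n = 362 gives 131044 > 130775; so the answer is 130321.

130321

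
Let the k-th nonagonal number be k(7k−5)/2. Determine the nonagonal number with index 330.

380325

The 330th nonagonal number is n(7n−5)/2 with n = 330.
330·(7·330 − 5)/2 = 330·2305/2 = 380325.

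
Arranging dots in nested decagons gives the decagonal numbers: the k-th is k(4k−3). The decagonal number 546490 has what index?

Set n(4n−3) = 546490, giving 4n² − 3n − 546490 = 0.
The discriminant is 9 + 16·546490 = 8743849, and √8743849 = 2957.
So n = (3 + 2957) / 8 = 2960/8 = 370.
Check: 370·(4·370 − 3) = 546490. ✓

370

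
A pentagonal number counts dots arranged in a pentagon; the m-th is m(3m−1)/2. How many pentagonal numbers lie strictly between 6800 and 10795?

The n-th pentagonal number is n(3n−1)/2.
Smallest index with value > 6800: n = 68 (giving 6902).
Largest index with value < 10795: n = 84 (giving 10542).
Indices 68 through 84: 17 terms.

17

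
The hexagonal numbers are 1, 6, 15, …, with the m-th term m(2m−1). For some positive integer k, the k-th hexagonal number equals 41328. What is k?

Set n(2n−1) = 41328, giving 2n² − n − 41328 = 0.
So n = (1 + 575) / 4 = 576/4 = 144.

144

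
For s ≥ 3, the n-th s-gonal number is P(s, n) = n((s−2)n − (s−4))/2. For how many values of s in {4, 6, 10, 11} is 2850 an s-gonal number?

1

s = 4: P(4, 53) = 2809 and P(4, 54) = 2916; 2850 is not s-gonal.
s = 6: P(6, 38) = 2850. ✓
s = 10: P(10, 27) = 2835 and P(10, 28) = 3052; 2850 is not s-gonal.
s = 11: P(11, 25) = 2725 and P(11, 26) = 2951; 2850 is not s-gonal.
Hits: s ∈ {6} → 1.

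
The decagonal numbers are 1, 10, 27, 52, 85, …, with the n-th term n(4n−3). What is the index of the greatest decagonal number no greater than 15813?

63

Solve n(4n−3) ≤ 15813 for integer n.
n = 63 gives 15687 ≤ 15813, while n = 64 gives 16192 > 15813; so the answer is index 63.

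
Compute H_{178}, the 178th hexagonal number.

63190

The 178th hexagonal number is n(2n−1) with n = 178.
178·(2·178 − 1) = 178·355 = 63190.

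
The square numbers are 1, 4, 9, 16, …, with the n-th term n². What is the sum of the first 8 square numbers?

Σ_{i=1}^{8} i² = 8·9·17/6 = 204.

204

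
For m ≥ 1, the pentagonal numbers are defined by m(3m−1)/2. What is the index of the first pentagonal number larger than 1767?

35

Solve n(3n−1)/2 > 1767 for integer n.
The largest n with value ≤ 1767 is 34 (since 1717 ≤ 1767 < 1820), so the first above is n = 35, value 1820.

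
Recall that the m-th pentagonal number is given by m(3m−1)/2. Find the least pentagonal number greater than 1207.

Solve n(3n−1)/2 > 1207 for integer n.
The largest n with value ≤ 1207 is 28 (since 1162 ≤ 1207 < 1247), so the first above is n = 29, value 1247.

1247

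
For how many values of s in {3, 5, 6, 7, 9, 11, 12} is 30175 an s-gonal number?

s = 3: P(3, 245) = 30135 and P(3, 246) = 30381; 30175 is not s-gonal.
s = 5: P(5, 142) = 30175. ✓
s = 6: P(6, 123) = 30135 and P(6, 124) = 30628; 30175 is not s-gonal.
s = 7: P(7, 110) = 30085 and P(7, 111) = 30636; 30175 is not s-gonal.
s = 9: P(9, 93) = 30039 and P(9, 94) = 30691; 30175 is not s-gonal.
s = 11: P(11, 82) = 29971 and P(11, 83) = 30710; 30175 is not s-gonal.
s = 12: P(12, 78) = 30108 and P(12, 79) = 30889; 30175 is not s-gonal.
Hits: s ∈ {5} → 1.

1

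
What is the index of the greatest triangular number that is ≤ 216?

Solve n(n+1)/2 ≤ 216 for integer n.
n = 20 gives 210 ≤ 216, while n = 21 gives 231 > 216; so the answer is index 20.

20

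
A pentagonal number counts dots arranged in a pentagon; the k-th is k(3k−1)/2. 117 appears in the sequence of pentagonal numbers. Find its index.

Set n(3n−1)/2 = 117, giving 3n² − n − 234 = 0.
So n = (1 + 53) / 6 = 54/6 = 9.
Check: 9·(3·9 − 1)/2 = 117. ✓

9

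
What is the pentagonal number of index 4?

22

The 4th pentagonal number is n(3n−1)/2 with n = 4.
4·(3·4 − 1)/2 = 4·11/2 = 22.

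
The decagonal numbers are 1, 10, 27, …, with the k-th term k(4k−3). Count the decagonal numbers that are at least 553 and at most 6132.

27

The n-th decagonal number is n(4n−3).
Smallest index with value ≥ 553: n = 13 (giving 637).
Largest index with value ≤ 6132: n = 39 (giving 5967).
Indices 13 through 39: 27 terms.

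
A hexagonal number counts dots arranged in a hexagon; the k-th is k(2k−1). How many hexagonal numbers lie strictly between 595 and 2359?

17

The n-th hexagonal number is n(2n−1).
Smallest index with value > 595: n = 18 (giving 630).
Largest index with value < 2359: n = 34 (giving 2278).
Indices 18 through 34: 17 terms.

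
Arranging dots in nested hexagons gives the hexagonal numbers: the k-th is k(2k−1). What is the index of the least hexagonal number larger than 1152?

25

Solve n(2n−1) > 1152 for integer n.
The largest n with value ≤ 1152 is 24 (since 1128 ≤ 1152 < 1225), so the first above is n = 25, value 1225.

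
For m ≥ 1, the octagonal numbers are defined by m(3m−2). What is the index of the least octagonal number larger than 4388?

39

Solve n(3n−2) > 4388 for integer n.
The largest n with value ≤ 4388 is 38 (since 4256 ≤ 4388 < 4485), so the first above is n = 39, value 4485.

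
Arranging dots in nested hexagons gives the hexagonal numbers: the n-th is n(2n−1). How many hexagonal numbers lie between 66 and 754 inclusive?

The n-th hexagonal number is n(2n−1).
Smallest index with value ≥ 66: n = 6 (giving 66).
Largest index with value ≤ 754: n = 19 (giving 703).
Indices 6 through 19: 14 terms.

14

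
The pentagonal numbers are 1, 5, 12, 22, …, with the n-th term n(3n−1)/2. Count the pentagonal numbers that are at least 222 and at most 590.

The n-th pentagonal number is n(3n−1)/2.
Smallest index with value ≥ 222: n = 13 (giving 247).
Largest index with value ≤ 590: n = 20 (giving 590).
Indices 13 through 20: 8 terms.

8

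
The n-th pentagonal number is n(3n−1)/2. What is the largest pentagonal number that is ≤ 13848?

13776

Solve n(3n−1)/2 ≤ 13848 for integer n.
n = 96 gives 13776 ≤ 13848, while n = 97 gives 14065 > 13848; so the answer is 13776.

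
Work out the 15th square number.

The 15th square number is n² with n = 15.
15² = 225.

225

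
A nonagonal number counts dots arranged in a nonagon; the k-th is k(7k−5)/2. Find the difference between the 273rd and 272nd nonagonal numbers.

Consecutive nonagonal numbers differ by 7n − 6: here 7·273 − 6 = 1905.

1905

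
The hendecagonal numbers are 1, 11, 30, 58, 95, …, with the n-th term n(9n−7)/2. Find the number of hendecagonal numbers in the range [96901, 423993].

The n-th hendecagonal number is n(9n−7)/2.
Smallest index with value ≥ 96901: n = 148 (giving 98050).
Largest index with value ≤ 423993: n = 307 (giving 423046).
Indices 148 through 307: 160 terms.

160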